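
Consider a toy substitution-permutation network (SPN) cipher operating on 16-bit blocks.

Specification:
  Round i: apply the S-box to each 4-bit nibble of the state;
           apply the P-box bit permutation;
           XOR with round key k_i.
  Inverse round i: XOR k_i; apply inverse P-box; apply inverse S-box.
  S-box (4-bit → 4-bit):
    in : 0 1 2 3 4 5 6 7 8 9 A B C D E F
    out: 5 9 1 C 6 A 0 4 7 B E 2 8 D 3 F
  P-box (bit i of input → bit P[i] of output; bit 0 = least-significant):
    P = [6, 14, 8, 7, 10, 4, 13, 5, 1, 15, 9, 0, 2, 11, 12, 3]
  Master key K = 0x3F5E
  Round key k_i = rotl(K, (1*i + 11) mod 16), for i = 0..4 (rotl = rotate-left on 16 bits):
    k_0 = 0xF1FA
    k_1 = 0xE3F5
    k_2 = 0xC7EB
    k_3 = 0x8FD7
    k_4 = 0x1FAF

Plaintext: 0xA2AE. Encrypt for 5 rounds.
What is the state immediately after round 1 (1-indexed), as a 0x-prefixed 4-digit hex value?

s_0 = plaintext = 0xA2AE
s_1 = Round(s_0, k_0) = 0x8980
s_2 = Round(s_1, k_1) = 0x5EA2
s_3 = Round(s_2, k_2) = 0x6F91
s_4 = Round(s_3, k_3) = 0x0924
s_5 = Round(s_4, k_4) = 0xCAA8

0x8980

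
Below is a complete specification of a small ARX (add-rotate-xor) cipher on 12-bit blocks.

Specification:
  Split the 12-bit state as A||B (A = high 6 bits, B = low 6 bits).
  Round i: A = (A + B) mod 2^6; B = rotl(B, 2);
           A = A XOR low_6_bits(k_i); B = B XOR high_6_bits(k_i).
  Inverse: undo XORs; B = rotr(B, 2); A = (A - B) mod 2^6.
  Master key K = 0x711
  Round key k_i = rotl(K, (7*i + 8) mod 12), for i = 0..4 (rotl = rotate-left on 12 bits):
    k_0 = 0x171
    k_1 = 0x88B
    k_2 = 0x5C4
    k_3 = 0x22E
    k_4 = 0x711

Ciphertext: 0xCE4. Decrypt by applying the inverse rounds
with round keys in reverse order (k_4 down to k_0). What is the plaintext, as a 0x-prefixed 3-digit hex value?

s_0 = ciphertext = 0xCE4
s_1 = InvRound(s_0, k_4) = 0x50E
s_2 = InvRound(s_1, k_3) = 0x661
s_3 = InvRound(s_2, k_2) = 0xC2D
s_4 = InvRound(s_3, k_1) = 0x233
s_5 = InvRound(s_4, k_0) = 0x32D

0x32D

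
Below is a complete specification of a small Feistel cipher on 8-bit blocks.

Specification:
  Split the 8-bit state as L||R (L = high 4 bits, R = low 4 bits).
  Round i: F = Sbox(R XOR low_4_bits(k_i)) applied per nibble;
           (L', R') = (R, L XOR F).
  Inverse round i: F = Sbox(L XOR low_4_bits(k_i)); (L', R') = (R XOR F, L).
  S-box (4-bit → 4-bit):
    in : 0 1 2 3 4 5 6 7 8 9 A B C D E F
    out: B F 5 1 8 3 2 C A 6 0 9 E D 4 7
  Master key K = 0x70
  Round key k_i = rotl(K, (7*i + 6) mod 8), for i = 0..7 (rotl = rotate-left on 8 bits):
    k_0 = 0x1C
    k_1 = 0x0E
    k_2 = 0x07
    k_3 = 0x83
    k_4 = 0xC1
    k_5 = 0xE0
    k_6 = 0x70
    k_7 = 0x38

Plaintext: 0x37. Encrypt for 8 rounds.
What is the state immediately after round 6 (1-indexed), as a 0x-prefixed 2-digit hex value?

0x72

s_0 = plaintext = 0x37
s_1 = Round(s_0, k_0) = 0x7A
s_2 = Round(s_1, k_1) = 0xAF
s_3 = Round(s_2, k_2) = 0xF0
s_4 = Round(s_3, k_3) = 0x0E
s_5 = Round(s_4, k_4) = 0xE7
s_6 = Round(s_5, k_5) = 0x72
s_7 = Round(s_6, k_6) = 0x22
s_8 = Round(s_7, k_7) = 0x22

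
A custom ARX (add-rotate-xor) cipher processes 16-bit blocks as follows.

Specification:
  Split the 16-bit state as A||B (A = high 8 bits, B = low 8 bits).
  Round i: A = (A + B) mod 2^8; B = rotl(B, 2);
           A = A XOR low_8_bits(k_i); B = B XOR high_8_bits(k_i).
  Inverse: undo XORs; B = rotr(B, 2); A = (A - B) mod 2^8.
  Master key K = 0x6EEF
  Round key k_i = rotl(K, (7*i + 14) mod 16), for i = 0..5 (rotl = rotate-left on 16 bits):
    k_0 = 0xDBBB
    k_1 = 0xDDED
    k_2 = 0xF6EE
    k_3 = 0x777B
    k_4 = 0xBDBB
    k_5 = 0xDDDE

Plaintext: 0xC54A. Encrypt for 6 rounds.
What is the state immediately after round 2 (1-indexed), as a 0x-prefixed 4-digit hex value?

s_0 = plaintext = 0xC54A
s_1 = Round(s_0, k_0) = 0xB4F2
s_2 = Round(s_1, k_1) = 0x4B16
s_3 = Round(s_2, k_2) = 0x8FAE
s_4 = Round(s_3, k_3) = 0x46CD
s_5 = Round(s_4, k_4) = 0xA88A
s_6 = Round(s_5, k_5) = 0xECF7

0x4B16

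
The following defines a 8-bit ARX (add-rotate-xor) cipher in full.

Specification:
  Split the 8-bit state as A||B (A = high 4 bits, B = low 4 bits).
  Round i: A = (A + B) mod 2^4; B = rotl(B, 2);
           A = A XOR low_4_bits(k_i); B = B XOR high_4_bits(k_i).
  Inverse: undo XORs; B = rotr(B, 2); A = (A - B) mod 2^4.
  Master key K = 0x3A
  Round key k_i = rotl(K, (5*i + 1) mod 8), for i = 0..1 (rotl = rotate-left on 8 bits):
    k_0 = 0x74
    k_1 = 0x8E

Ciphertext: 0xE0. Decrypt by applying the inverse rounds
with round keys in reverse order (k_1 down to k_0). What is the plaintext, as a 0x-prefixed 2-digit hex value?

s_0 = ciphertext = 0xE0
s_1 = InvRound(s_0, k_1) = 0xE2
s_2 = InvRound(s_1, k_0) = 0x55

0x55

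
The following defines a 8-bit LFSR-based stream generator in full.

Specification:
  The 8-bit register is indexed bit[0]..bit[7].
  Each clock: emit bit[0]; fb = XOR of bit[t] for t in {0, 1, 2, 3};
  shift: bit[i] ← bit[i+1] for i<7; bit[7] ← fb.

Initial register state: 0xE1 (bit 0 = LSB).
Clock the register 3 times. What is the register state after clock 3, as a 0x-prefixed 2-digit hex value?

reg_0 = 0xE1
clock 1: out=1, reg = 0xF0
clock 2: out=0, reg = 0x78
clock 3: out=0, reg = 0xBC

0xBC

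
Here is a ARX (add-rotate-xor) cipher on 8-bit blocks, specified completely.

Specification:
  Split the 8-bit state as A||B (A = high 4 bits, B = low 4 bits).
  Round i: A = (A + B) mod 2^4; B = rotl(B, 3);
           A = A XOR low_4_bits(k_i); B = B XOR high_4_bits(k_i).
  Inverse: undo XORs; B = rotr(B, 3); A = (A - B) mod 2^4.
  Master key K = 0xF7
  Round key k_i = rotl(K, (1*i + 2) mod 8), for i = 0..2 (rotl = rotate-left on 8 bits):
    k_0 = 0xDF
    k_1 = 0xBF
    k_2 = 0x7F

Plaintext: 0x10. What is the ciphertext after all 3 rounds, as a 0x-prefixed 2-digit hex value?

0x6D

s_0 = plaintext = 0x10
s_1 = Round(s_0, k_0) = 0xED
s_2 = Round(s_1, k_1) = 0x45
s_3 = Round(s_2, k_2) = 0x6D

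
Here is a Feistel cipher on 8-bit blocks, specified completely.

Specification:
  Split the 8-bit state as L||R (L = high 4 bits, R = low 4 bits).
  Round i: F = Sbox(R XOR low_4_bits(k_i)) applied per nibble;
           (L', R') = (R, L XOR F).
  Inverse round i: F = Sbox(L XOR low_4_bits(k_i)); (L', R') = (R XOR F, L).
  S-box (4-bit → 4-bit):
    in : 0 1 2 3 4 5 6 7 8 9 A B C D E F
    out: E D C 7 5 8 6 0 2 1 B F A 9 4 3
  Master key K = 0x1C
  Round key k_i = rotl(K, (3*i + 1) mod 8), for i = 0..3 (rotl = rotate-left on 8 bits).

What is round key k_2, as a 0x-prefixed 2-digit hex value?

K = 0x1C
k_0 = rotl(K, (3*0+1) mod 8) = rotl(K, 1) = 0x38
k_1 = rotl(K, (3*1+1) mod 8) = rotl(K, 4) = 0xC1
k_2 = rotl(K, (3*2+1) mod 8) = rotl(K, 7) = 0x0E

0x0E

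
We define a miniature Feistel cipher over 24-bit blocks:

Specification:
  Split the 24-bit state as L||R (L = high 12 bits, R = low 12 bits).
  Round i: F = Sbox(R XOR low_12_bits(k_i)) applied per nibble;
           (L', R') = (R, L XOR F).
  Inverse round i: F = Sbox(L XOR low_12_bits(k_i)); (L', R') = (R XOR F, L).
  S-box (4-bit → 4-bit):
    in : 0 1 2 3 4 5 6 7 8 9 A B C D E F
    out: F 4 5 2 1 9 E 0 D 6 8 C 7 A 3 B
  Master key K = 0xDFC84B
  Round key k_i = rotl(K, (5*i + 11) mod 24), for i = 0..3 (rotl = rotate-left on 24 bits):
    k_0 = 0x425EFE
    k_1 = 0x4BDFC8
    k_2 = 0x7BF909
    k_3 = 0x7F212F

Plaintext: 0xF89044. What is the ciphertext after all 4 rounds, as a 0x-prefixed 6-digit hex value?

s_0 = plaintext = 0xF89044
s_1 = Round(s_0, k_0) = 0x044C41
s_2 = Round(s_1, k_1) = 0xC41292
s_3 = Round(s_2, k_2) = 0x29202D
s_4 = Round(s_3, k_3) = 0x02D667

0x02D667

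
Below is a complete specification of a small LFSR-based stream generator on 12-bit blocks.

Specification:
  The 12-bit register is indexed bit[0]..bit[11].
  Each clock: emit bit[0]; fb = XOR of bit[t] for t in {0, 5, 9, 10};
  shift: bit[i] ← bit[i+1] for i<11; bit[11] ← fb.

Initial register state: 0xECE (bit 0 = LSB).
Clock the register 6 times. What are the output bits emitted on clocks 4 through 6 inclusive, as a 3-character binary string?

100

reg_0 = 0xECE
clock 1: out=0, reg = 0x767
clock 2: out=1, reg = 0x3B3
clock 3: out=1, reg = 0x9D9
clock 4: out=1, reg = 0xCEC
clock 5: out=0, reg = 0x676
clock 6: out=0, reg = 0xB3B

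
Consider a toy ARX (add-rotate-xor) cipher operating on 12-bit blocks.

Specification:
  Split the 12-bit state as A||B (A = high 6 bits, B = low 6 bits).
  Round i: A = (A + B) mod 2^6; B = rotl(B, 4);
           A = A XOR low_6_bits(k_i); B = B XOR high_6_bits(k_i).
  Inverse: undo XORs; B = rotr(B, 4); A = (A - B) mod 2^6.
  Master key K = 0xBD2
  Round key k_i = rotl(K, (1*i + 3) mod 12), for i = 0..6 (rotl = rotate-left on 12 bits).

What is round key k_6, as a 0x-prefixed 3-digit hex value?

K = 0xBD2
k_0 = rotl(K, (1*0+3) mod 12) = rotl(K, 3) = 0xE95
k_1 = rotl(K, (1*1+3) mod 12) = rotl(K, 4) = 0xD2B
k_2 = rotl(K, (1*2+3) mod 12) = rotl(K, 5) = 0xA57
k_3 = rotl(K, (1*3+3) mod 12) = rotl(K, 6) = 0x4AF
k_4 = rotl(K, (1*4+3) mod 12) = rotl(K, 7) = 0x95E
k_5 = rotl(K, (1*5+3) mod 12) = rotl(K, 8) = 0x2BD
k_6 = rotl(K, (1*6+3) mod 12) = rotl(K, 9) = 0x57A

0x57A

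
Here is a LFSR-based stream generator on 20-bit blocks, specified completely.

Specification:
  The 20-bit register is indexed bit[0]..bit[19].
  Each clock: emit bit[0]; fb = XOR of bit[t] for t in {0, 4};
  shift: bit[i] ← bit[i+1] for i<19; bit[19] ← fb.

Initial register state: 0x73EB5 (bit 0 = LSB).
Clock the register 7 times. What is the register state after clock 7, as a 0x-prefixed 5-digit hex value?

0xBCE7D

reg_0 = 0x73EB5
clock 1: out=1, reg = 0x39F5A
clock 2: out=0, reg = 0x9CFAD
clock 3: out=1, reg = 0xCE7D6
clock 4: out=0, reg = 0xE73EB
clock 5: out=1, reg = 0xF39F5
clock 6: out=1, reg = 0x79CFA
clock 7: out=0, reg = 0xBCE7D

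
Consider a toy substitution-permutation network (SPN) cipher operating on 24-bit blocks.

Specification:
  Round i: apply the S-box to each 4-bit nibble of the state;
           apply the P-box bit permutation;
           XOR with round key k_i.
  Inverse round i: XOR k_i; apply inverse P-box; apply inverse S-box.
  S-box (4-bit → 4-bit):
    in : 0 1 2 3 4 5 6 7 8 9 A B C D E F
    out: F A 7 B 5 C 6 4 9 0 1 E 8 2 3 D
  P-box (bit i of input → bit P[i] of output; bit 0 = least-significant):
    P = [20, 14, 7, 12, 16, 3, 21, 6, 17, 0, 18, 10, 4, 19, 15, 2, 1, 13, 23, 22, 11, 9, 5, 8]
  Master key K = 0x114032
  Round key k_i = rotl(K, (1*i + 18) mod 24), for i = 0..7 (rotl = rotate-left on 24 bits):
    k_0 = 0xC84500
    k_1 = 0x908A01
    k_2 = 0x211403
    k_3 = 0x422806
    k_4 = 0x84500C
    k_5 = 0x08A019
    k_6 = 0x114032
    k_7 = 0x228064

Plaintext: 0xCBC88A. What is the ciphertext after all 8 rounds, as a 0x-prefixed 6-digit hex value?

0x08B22F

s_0 = plaintext = 0xCBC88A
s_1 = Round(s_0, k_0) = 0x1B6044
s_2 = Round(s_1, k_1) = 0x6F2D80
s_3 = Round(s_2, k_2) = 0xF8C6F0
s_4 = Round(s_3, k_3) = 0x3771E1
s_5 = Round(s_4, k_4) = 0x058F05
s_6 = Round(s_5, k_5) = 0xEFBFE5
s_7 = Round(s_6, k_6) = 0xDEDEBC
s_8 = Round(s_7, k_7) = 0x08B22F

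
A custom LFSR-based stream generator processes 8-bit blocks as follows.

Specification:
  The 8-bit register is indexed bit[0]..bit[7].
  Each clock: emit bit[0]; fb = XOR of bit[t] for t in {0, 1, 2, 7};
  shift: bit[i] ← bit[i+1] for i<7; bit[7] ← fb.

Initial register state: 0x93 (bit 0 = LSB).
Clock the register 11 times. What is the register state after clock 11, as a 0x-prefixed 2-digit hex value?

0xC2

reg_0 = 0x93
clock 1: out=1, reg = 0xC9
clock 2: out=1, reg = 0x64
clock 3: out=0, reg = 0xB2
clock 4: out=0, reg = 0x59
clock 5: out=1, reg = 0xAC
clock 6: out=0, reg = 0x56
clock 7: out=0, reg = 0x2B
clock 8: out=1, reg = 0x15
clock 9: out=1, reg = 0x0A
clock 10: out=0, reg = 0x85
clock 11: out=1, reg = 0xC2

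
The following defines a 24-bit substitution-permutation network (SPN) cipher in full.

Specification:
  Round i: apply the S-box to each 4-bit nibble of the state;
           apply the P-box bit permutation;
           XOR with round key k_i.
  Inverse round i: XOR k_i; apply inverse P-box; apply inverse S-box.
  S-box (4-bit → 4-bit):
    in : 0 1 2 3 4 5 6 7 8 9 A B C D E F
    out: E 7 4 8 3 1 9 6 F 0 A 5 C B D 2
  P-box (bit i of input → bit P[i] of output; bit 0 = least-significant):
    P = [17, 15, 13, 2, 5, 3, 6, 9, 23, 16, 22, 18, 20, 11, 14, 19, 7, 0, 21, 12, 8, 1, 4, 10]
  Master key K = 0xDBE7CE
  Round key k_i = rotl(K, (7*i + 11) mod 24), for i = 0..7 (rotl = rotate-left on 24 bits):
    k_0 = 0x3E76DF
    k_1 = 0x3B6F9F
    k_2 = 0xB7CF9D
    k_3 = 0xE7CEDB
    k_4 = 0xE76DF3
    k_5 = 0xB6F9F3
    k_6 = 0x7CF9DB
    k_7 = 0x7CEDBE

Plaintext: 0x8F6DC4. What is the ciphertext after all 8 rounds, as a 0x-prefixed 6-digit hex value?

s_0 = plaintext = 0x8F6DC4
s_1 = Round(s_0, k_0) = 0xA1F18C
s_2 = Round(s_1, k_1) = 0xDA4170
s_3 = Round(s_2, k_2) = 0x6672D2
s_4 = Round(s_3, k_3) = 0xA7B173
s_5 = Round(s_4, k_4) = 0x1629BC
s_6 = Round(s_5, k_5) = 0xB68805
s_7 = Round(s_6, k_6) = 0xA3A203
s_8 = Round(s_7, k_7) = 0x34F3F0

0x34F3F0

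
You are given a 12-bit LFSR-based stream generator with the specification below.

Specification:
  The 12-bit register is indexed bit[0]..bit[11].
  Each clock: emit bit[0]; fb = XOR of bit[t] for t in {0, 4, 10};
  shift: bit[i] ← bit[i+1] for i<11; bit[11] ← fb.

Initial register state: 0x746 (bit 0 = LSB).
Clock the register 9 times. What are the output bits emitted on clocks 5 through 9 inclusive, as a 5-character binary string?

reg_0 = 0x746
clock 1: out=0, reg = 0xBA3
clock 2: out=1, reg = 0xDD1
clock 3: out=1, reg = 0xEE8
clock 4: out=0, reg = 0xF74
clock 5: out=0, reg = 0x7BA
clock 6: out=0, reg = 0x3DD
clock 7: out=1, reg = 0x1EE
clock 8: out=0, reg = 0x0F7
clock 9: out=1, reg = 0x07B

00101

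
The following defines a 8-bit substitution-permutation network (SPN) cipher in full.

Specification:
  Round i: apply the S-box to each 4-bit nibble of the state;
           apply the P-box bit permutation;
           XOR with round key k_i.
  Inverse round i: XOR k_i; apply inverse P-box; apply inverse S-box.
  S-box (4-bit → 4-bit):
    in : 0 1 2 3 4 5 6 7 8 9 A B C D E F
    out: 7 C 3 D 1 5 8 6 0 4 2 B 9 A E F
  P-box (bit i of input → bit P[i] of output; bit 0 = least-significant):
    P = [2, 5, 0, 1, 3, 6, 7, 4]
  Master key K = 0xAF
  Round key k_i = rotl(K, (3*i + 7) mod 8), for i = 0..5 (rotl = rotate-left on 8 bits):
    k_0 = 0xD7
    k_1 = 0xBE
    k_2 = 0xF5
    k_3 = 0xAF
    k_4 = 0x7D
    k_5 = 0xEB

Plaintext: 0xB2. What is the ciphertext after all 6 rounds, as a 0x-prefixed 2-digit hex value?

s_0 = plaintext = 0xB2
s_1 = Round(s_0, k_0) = 0xAB
s_2 = Round(s_1, k_1) = 0xD8
s_3 = Round(s_2, k_2) = 0xA5
s_4 = Round(s_3, k_3) = 0xEA
s_5 = Round(s_4, k_4) = 0x8D
s_6 = Round(s_5, k_5) = 0xC9

0xC9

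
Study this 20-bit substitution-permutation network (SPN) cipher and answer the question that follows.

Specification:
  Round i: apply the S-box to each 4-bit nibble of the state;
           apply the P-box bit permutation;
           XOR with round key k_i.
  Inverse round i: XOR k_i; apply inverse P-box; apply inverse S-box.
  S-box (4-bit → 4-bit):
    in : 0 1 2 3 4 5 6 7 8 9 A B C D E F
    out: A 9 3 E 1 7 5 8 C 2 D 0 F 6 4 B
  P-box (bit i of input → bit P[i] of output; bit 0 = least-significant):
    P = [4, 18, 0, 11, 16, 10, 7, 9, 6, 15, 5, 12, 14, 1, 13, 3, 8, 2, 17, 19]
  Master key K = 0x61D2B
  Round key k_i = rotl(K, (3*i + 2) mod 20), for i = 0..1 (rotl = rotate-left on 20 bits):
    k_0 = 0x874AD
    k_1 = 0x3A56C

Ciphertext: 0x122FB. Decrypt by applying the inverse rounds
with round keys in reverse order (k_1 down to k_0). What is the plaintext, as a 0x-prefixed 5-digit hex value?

s_0 = ciphertext = 0x122FB
s_1 = InvRound(s_0, k_1) = 0x59936
s_2 = InvRound(s_1, k_0) = 0x1C95C

0x1C95C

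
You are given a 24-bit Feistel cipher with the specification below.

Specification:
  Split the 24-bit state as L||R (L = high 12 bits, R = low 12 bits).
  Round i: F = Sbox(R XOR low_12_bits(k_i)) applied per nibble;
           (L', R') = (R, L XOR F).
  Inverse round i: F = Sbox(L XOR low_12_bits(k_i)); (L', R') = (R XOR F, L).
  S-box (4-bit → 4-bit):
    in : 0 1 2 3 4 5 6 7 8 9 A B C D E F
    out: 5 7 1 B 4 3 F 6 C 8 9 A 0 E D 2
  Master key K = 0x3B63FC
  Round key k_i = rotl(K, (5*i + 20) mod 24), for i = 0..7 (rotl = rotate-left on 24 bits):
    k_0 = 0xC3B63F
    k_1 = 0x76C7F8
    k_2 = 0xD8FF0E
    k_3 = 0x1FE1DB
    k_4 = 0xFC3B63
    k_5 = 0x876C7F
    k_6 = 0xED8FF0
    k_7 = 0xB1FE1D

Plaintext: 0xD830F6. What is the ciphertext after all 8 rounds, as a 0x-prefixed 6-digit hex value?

0xD9A0EB

s_0 = plaintext = 0xD830F6
s_1 = Round(s_0, k_0) = 0x0F628B
s_2 = Round(s_1, k_1) = 0x28B39D
s_3 = Round(s_2, k_2) = 0x39D200
s_4 = Round(s_3, k_3) = 0x200877
s_5 = Round(s_4, k_4) = 0x877974
s_6 = Round(s_5, k_5) = 0x974B2D
s_7 = Round(s_6, k_6) = 0xB2DD9A
s_8 = Round(s_7, k_7) = 0xD9A0EB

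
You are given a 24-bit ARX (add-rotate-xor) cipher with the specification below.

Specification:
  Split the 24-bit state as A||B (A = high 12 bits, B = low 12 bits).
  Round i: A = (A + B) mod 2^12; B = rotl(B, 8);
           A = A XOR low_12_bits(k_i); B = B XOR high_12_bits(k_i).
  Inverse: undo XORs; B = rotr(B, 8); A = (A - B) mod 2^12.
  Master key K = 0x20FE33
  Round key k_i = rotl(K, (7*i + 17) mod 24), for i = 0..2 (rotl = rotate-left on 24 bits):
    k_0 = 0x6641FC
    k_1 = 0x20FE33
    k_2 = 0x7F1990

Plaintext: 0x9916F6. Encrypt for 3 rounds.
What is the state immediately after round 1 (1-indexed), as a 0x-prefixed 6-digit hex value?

0x17B00B

s_0 = plaintext = 0x9916F6
s_1 = Round(s_0, k_0) = 0x17B00B
s_2 = Round(s_1, k_1) = 0xFB590F
s_3 = Round(s_2, k_2) = 0x154861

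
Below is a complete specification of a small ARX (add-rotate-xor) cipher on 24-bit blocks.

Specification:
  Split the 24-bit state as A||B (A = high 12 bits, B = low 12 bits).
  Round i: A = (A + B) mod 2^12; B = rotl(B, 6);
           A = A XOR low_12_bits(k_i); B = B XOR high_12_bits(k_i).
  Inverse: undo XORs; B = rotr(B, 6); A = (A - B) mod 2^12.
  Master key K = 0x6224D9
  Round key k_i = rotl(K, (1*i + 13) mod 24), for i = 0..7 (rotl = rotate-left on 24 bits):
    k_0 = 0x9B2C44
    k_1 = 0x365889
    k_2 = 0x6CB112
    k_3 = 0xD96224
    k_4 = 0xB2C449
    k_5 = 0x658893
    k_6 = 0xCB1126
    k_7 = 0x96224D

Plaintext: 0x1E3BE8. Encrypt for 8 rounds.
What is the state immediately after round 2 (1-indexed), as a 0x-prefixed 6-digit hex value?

s_0 = plaintext = 0x1E3BE8
s_1 = Round(s_0, k_0) = 0x18F39D
s_2 = Round(s_1, k_1) = 0xDA542B
s_3 = Round(s_2, k_2) = 0x0C2C1B
s_4 = Round(s_3, k_3) = 0xEF9B66
s_5 = Round(s_4, k_4) = 0xE16281
s_6 = Round(s_5, k_5) = 0x804612
s_7 = Round(s_6, k_6) = 0xF30829
s_8 = Round(s_7, k_7) = 0x514302

0xDA542B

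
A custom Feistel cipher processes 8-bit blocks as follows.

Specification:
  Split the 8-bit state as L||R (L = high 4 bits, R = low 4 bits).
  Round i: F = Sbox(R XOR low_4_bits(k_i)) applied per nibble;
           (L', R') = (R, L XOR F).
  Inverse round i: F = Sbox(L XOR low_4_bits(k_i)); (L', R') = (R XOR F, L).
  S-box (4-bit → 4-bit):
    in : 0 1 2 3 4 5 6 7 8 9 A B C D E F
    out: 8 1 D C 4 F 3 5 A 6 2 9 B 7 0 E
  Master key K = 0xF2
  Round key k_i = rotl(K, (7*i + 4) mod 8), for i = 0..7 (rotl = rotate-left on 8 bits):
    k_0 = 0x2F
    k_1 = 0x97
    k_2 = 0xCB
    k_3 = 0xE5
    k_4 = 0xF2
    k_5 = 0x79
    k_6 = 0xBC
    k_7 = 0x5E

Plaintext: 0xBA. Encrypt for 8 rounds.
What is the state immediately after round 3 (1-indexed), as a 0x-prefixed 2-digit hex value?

0x63

s_0 = plaintext = 0xBA
s_1 = Round(s_0, k_0) = 0xA4
s_2 = Round(s_1, k_1) = 0x46
s_3 = Round(s_2, k_2) = 0x63
s_4 = Round(s_3, k_3) = 0x35
s_5 = Round(s_4, k_4) = 0x56
s_6 = Round(s_5, k_5) = 0x6B
s_7 = Round(s_6, k_6) = 0xB3
s_8 = Round(s_7, k_7) = 0x3C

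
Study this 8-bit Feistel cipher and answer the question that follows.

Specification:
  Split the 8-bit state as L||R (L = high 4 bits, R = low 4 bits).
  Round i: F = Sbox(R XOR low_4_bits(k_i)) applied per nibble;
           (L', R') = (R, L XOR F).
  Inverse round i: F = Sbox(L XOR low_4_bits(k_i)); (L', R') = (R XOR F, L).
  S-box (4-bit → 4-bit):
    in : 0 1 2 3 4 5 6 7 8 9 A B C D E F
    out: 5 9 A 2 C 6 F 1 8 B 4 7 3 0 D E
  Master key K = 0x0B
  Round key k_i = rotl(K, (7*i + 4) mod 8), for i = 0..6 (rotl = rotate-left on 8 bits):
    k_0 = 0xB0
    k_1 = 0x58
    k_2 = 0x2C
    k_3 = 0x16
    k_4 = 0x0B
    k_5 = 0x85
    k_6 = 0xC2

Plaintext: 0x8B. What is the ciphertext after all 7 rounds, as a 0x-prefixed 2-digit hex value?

s_0 = plaintext = 0x8B
s_1 = Round(s_0, k_0) = 0xBF
s_2 = Round(s_1, k_1) = 0xFA
s_3 = Round(s_2, k_2) = 0xA0
s_4 = Round(s_3, k_3) = 0x05
s_5 = Round(s_4, k_4) = 0x5D
s_6 = Round(s_5, k_5) = 0xDD
s_7 = Round(s_6, k_6) = 0xD3

0xD3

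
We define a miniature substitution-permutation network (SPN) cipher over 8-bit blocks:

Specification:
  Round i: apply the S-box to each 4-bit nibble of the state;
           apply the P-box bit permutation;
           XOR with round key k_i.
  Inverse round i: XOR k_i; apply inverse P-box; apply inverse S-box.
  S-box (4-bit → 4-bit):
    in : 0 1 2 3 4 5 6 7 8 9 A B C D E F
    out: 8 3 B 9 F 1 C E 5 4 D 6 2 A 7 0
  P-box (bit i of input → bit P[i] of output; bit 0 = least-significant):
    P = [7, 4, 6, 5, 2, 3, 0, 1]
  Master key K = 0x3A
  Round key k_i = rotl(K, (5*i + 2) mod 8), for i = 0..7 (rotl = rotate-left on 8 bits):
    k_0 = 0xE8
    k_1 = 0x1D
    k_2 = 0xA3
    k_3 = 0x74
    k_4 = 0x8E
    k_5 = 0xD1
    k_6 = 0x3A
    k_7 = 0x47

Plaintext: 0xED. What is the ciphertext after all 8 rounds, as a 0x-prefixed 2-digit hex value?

0xEE

s_0 = plaintext = 0xED
s_1 = Round(s_0, k_0) = 0xD5
s_2 = Round(s_1, k_1) = 0x97
s_3 = Round(s_2, k_2) = 0xD2
s_4 = Round(s_3, k_3) = 0xCE
s_5 = Round(s_4, k_4) = 0x56
s_6 = Round(s_5, k_5) = 0xB5
s_7 = Round(s_6, k_6) = 0xB3
s_8 = Round(s_7, k_7) = 0xEE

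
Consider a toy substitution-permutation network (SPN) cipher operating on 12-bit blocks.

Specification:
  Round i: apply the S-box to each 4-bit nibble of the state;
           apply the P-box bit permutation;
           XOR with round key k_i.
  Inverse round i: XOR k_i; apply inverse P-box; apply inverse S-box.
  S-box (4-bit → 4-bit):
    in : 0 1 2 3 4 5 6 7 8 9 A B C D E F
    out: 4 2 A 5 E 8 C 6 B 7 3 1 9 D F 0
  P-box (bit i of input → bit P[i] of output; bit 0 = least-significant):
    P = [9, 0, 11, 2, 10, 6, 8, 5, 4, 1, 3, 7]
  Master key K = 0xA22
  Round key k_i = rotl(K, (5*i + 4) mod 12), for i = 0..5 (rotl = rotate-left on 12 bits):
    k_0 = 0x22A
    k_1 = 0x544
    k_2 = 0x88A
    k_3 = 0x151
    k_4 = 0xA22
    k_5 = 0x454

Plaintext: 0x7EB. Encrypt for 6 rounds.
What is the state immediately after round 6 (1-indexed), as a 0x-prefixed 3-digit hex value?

0xCA6

s_0 = plaintext = 0x7EB
s_1 = Round(s_0, k_0) = 0x540
s_2 = Round(s_1, k_1) = 0xCA4
s_3 = Round(s_2, k_2) = 0x45F
s_4 = Round(s_3, k_3) = 0x1FB
s_5 = Round(s_4, k_4) = 0x820
s_6 = Round(s_5, k_5) = 0xCA6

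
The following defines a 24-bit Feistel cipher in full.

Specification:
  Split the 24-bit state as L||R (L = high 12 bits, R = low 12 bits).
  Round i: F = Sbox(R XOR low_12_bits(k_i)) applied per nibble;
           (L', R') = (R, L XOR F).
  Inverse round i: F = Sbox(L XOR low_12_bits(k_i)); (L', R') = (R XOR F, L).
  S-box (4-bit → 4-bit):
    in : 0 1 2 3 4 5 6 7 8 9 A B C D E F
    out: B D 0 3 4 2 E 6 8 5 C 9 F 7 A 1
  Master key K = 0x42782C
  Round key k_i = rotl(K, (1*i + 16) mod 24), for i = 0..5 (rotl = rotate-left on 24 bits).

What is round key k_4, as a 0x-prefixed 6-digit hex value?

0xC42782

K = 0x42782C
k_0 = rotl(K, (1*0+16) mod 24) = rotl(K, 16) = 0x2C4278
k_1 = rotl(K, (1*1+16) mod 24) = rotl(K, 17) = 0x5884F0
k_2 = rotl(K, (1*2+16) mod 24) = rotl(K, 18) = 0xB109E0
k_3 = rotl(K, (1*3+16) mod 24) = rotl(K, 19) = 0x6213C1
k_4 = rotl(K, (1*4+16) mod 24) = rotl(K, 20) = 0xC42782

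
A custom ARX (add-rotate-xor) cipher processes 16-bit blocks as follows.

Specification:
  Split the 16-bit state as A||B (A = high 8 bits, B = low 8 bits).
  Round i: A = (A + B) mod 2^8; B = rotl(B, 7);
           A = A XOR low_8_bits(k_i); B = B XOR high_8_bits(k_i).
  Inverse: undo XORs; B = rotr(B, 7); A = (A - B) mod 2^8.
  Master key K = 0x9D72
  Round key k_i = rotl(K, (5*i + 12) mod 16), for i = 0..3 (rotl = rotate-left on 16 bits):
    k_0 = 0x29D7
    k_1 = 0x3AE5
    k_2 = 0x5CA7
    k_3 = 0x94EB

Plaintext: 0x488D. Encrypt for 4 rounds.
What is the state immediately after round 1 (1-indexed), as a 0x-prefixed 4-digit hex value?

0x02EF

s_0 = plaintext = 0x488D
s_1 = Round(s_0, k_0) = 0x02EF
s_2 = Round(s_1, k_1) = 0x14CD
s_3 = Round(s_2, k_2) = 0x46BA
s_4 = Round(s_3, k_3) = 0xEBC9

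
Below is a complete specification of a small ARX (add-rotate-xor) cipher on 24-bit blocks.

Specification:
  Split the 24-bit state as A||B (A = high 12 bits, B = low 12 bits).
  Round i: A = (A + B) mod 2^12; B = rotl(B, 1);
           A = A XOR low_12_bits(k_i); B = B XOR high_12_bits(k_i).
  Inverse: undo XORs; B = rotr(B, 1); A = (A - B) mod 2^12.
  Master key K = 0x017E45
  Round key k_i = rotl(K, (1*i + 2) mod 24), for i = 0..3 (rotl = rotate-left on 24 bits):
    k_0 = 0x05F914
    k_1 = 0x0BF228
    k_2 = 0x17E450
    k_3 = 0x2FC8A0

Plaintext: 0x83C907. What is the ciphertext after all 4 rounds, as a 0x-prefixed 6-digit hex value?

0xA9E07D

s_0 = plaintext = 0x83C907
s_1 = Round(s_0, k_0) = 0x857250
s_2 = Round(s_1, k_1) = 0x88F41F
s_3 = Round(s_2, k_2) = 0x8FE940
s_4 = Round(s_3, k_3) = 0xA9E07D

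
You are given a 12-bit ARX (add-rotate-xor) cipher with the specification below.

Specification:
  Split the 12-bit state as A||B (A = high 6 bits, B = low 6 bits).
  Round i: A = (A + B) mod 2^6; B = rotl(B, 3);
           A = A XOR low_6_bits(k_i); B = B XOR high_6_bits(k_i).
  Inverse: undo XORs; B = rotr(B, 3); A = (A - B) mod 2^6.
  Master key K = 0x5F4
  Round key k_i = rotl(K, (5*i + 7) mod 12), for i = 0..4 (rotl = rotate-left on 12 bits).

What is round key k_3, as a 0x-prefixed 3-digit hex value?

0x17D

K = 0x5F4
k_0 = rotl(K, (5*0+7) mod 12) = rotl(K, 7) = 0xA2F
k_1 = rotl(K, (5*1+7) mod 12) = rotl(K, 0) = 0x5F4
k_2 = rotl(K, (5*2+7) mod 12) = rotl(K, 5) = 0xE8B
k_3 = rotl(K, (5*3+7) mod 12) = rotl(K, 10) = 0x17D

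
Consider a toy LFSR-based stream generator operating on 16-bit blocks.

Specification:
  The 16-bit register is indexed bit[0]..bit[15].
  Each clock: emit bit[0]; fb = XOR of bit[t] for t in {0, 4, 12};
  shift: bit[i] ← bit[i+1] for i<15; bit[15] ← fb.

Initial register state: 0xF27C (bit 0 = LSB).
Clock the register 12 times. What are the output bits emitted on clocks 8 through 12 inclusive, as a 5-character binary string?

00100

reg_0 = 0xF27C
clock 1: out=0, reg = 0x793E
clock 2: out=0, reg = 0x3C9F
clock 3: out=1, reg = 0x9E4F
clock 4: out=1, reg = 0x4F27
clock 5: out=1, reg = 0xA793
clock 6: out=1, reg = 0x53C9
clock 7: out=1, reg = 0x29E4
clock 8: out=0, reg = 0x14F2
clock 9: out=0, reg = 0x0A79
clock 10: out=1, reg = 0x053C
clock 11: out=0, reg = 0x829E
clock 12: out=0, reg = 0xC14F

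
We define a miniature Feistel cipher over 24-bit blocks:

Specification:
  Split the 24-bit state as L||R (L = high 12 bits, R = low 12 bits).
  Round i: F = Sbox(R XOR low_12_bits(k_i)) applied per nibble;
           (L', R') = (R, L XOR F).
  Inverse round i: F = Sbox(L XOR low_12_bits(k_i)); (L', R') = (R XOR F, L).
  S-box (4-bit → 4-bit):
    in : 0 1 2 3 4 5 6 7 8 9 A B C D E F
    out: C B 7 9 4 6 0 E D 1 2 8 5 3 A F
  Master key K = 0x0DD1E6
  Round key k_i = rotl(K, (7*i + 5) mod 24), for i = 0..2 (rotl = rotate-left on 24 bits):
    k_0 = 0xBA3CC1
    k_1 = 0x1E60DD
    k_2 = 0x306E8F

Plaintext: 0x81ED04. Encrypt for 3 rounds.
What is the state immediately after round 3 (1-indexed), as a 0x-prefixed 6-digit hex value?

0x41215B

s_0 = plaintext = 0x81ED04
s_1 = Round(s_0, k_0) = 0xD04348
s_2 = Round(s_1, k_1) = 0x348412
s_3 = Round(s_2, k_2) = 0x41215B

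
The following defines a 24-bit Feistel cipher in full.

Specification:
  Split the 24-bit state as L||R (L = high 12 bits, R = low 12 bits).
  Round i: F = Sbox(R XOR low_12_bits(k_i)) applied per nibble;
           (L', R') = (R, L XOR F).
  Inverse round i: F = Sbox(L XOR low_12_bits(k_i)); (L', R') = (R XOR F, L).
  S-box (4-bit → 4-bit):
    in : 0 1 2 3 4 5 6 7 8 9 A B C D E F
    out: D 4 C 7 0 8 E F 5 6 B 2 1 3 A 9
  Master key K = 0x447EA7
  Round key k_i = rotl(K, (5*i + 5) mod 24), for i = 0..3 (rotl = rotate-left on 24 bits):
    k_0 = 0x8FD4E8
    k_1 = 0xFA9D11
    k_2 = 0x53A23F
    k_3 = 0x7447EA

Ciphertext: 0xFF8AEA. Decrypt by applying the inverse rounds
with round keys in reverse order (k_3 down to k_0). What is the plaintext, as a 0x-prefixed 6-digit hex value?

s_0 = ciphertext = 0xFF8AEA
s_1 = InvRound(s_0, k_3) = 0xFA6FF8
s_2 = InvRound(s_1, k_2) = 0xC9EFA6
s_3 = InvRound(s_2, k_1) = 0xBFFC9E
s_4 = InvRound(s_3, k_0) = 0x5D1BFF

0x5D1BFF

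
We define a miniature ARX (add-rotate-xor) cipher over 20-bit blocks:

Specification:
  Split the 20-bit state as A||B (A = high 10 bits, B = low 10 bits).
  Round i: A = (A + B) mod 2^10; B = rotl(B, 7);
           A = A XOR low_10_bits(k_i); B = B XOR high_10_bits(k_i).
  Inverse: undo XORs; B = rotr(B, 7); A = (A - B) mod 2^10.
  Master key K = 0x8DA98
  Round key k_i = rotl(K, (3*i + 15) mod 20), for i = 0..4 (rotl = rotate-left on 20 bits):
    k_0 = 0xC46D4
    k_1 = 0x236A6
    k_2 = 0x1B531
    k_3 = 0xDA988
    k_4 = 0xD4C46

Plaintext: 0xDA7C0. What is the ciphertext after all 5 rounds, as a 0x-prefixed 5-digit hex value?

s_0 = plaintext = 0xDA7C0
s_1 = Round(s_0, k_0) = 0x7F769
s_2 = Round(s_1, k_1) = 0xF0060
s_3 = Round(s_2, k_2) = 0x44461
s_4 = Round(s_3, k_3) = 0x3EBE6
s_5 = Round(s_4, k_4) = 0x2982F

0x2982F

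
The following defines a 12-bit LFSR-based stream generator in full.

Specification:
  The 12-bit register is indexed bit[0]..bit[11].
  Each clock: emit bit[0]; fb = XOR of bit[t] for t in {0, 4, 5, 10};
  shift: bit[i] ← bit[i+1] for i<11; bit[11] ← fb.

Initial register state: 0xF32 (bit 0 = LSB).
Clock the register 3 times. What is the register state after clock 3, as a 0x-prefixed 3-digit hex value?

0xFE6

reg_0 = 0xF32
clock 1: out=0, reg = 0xF99
clock 2: out=1, reg = 0xFCC
clock 3: out=0, reg = 0xFE6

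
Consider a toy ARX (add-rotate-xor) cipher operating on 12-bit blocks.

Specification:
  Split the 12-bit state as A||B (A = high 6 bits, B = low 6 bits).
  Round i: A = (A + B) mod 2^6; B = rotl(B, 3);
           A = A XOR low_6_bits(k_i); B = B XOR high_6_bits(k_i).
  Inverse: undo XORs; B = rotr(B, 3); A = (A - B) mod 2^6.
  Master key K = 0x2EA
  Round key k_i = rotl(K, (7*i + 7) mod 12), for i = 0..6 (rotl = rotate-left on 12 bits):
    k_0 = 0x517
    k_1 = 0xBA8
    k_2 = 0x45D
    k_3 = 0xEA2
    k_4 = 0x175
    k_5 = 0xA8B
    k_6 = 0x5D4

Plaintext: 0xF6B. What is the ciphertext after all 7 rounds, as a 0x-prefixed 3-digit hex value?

0x33D

s_0 = plaintext = 0xF6B
s_1 = Round(s_0, k_0) = 0xFC9
s_2 = Round(s_1, k_1) = 0x827
s_3 = Round(s_2, k_2) = 0x6AD
s_4 = Round(s_3, k_3) = 0x957
s_5 = Round(s_4, k_4) = 0x27F
s_6 = Round(s_5, k_5) = 0x0D5
s_7 = Round(s_6, k_6) = 0x33D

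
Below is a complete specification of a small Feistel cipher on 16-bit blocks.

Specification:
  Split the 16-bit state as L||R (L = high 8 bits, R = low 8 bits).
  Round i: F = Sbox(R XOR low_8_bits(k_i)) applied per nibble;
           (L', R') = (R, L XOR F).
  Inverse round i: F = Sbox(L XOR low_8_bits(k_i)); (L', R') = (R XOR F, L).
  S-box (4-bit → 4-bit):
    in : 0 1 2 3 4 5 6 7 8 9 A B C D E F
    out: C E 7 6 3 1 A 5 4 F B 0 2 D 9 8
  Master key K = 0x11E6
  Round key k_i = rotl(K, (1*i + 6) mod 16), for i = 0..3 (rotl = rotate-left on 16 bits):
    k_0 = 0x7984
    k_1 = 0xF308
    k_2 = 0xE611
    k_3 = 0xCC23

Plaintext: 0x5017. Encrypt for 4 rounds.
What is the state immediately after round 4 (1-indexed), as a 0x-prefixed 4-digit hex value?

0xAEE3

s_0 = plaintext = 0x5017
s_1 = Round(s_0, k_0) = 0x17A6
s_2 = Round(s_1, k_1) = 0xA6AE
s_3 = Round(s_2, k_2) = 0xAEAE
s_4 = Round(s_3, k_3) = 0xAEE3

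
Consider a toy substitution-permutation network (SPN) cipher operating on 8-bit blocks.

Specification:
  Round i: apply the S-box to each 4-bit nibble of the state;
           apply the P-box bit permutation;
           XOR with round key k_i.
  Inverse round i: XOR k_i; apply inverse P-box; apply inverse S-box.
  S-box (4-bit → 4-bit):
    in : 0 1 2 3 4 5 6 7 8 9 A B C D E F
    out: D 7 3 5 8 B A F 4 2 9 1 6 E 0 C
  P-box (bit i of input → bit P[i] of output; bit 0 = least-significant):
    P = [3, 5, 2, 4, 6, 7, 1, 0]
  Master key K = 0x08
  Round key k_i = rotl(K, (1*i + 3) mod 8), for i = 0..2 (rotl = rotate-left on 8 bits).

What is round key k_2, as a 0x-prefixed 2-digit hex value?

0x01

K = 0x08
k_0 = rotl(K, (1*0+3) mod 8) = rotl(K, 3) = 0x40
k_1 = rotl(K, (1*1+3) mod 8) = rotl(K, 4) = 0x80
k_2 = rotl(K, (1*2+3) mod 8) = rotl(K, 5) = 0x01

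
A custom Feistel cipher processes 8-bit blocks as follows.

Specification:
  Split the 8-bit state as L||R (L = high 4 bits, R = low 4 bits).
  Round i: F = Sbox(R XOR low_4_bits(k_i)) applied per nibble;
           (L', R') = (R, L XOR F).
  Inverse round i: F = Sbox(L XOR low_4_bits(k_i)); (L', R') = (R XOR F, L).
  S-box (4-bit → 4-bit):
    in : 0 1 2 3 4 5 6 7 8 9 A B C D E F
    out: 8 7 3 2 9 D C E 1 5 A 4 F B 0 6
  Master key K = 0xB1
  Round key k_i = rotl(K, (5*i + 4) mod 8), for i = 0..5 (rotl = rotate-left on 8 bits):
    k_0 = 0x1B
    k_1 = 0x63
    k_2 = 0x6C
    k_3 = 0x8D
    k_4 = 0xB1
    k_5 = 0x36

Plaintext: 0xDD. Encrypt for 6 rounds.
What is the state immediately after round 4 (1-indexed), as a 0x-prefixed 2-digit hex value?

0x28

s_0 = plaintext = 0xDD
s_1 = Round(s_0, k_0) = 0xD1
s_2 = Round(s_1, k_1) = 0x1E
s_3 = Round(s_2, k_2) = 0xE2
s_4 = Round(s_3, k_3) = 0x28
s_5 = Round(s_4, k_4) = 0x87
s_6 = Round(s_5, k_5) = 0x7F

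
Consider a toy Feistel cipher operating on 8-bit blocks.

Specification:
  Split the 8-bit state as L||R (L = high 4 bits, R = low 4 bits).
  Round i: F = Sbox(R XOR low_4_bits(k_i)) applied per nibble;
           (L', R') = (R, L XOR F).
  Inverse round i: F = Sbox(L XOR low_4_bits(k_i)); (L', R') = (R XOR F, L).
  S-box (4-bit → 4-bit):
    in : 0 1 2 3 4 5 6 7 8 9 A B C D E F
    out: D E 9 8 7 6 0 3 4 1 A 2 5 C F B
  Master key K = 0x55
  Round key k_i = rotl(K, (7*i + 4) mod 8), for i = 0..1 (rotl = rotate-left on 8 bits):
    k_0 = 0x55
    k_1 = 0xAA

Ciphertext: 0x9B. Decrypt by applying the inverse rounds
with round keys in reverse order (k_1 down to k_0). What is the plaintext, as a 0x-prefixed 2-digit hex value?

s_0 = ciphertext = 0x9B
s_1 = InvRound(s_0, k_1) = 0x39
s_2 = InvRound(s_1, k_0) = 0x93

0x93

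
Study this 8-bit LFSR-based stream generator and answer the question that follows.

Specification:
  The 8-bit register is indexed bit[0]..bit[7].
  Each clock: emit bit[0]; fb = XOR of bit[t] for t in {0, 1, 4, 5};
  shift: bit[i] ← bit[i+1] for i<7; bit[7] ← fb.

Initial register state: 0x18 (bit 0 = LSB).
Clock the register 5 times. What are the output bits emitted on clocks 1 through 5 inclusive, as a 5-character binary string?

00011

reg_0 = 0x18
clock 1: out=0, reg = 0x8C
clock 2: out=0, reg = 0x46
clock 3: out=0, reg = 0xA3
clock 4: out=1, reg = 0xD1
clock 5: out=1, reg = 0x68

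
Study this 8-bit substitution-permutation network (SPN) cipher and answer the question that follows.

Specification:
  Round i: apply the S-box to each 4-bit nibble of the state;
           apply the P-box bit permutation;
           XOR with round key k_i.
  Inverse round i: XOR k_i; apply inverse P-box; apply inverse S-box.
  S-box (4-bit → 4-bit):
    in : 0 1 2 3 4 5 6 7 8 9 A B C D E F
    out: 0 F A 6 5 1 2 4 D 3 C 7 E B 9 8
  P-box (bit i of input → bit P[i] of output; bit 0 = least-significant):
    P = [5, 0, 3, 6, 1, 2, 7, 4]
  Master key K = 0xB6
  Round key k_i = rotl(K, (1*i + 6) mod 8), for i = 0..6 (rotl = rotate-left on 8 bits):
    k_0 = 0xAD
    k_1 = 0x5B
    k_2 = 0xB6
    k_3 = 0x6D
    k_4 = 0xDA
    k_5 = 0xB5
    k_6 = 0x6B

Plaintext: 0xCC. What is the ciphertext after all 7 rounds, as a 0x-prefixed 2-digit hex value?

0x26

s_0 = plaintext = 0xCC
s_1 = Round(s_0, k_0) = 0x70
s_2 = Round(s_1, k_1) = 0xDB
s_3 = Round(s_2, k_2) = 0x89
s_4 = Round(s_3, k_3) = 0xDE
s_5 = Round(s_4, k_4) = 0xAC
s_6 = Round(s_5, k_5) = 0x6C
s_7 = Round(s_6, k_6) = 0x26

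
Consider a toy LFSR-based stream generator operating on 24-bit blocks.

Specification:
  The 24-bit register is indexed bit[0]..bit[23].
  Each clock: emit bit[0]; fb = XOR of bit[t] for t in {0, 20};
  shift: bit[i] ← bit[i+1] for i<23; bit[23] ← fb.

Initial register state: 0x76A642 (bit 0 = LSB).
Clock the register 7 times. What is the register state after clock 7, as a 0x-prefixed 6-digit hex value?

0x2AED4C

reg_0 = 0x76A642
clock 1: out=0, reg = 0xBB5321
clock 2: out=1, reg = 0x5DA990
clock 3: out=0, reg = 0xAED4C8
clock 4: out=0, reg = 0x576A64
clock 5: out=0, reg = 0xABB532
clock 6: out=0, reg = 0x55DA99
clock 7: out=1, reg = 0x2AED4C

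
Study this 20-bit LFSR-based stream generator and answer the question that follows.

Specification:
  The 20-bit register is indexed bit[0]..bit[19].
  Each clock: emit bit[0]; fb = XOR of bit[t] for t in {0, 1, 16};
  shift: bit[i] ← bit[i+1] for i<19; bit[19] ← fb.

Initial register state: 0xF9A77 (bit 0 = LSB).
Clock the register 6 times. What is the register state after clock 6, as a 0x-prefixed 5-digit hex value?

0xCFE69

reg_0 = 0xF9A77
clock 1: out=1, reg = 0xFCD3B
clock 2: out=1, reg = 0xFE69D
clock 3: out=1, reg = 0x7F34E
clock 4: out=0, reg = 0x3F9A7
clock 5: out=1, reg = 0x9FCD3
clock 6: out=1, reg = 0xCFE69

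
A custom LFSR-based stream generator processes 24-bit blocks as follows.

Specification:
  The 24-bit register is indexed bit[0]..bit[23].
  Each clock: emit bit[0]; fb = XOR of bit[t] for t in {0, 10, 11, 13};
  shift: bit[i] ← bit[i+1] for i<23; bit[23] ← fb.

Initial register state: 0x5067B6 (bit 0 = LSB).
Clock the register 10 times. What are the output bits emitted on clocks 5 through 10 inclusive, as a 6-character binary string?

reg_0 = 0x5067B6
clock 1: out=0, reg = 0x2833DB
clock 2: out=1, reg = 0x1419ED
clock 3: out=1, reg = 0x0A0CF6
clock 4: out=0, reg = 0x05067B
clock 5: out=1, reg = 0x02833D
clock 6: out=1, reg = 0x81419E
clock 7: out=0, reg = 0x40A0CF
clock 8: out=1, reg = 0x205067
clock 9: out=1, reg = 0x902833
clock 10: out=1, reg = 0xC81419

110111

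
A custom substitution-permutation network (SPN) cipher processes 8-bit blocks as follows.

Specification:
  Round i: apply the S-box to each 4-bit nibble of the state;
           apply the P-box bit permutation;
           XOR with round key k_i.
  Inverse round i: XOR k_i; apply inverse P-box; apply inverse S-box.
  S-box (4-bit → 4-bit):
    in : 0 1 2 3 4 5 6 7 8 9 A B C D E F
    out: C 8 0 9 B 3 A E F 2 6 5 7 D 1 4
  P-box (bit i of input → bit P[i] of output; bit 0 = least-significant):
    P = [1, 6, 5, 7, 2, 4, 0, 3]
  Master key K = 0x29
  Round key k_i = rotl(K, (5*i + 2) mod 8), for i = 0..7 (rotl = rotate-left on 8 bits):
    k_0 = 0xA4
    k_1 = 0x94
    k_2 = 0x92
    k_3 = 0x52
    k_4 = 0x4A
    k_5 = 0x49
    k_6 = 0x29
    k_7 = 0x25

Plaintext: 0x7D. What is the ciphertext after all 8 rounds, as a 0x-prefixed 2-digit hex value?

0x11

s_0 = plaintext = 0x7D
s_1 = Round(s_0, k_0) = 0x1F
s_2 = Round(s_1, k_1) = 0xBC
s_3 = Round(s_2, k_2) = 0xF5
s_4 = Round(s_3, k_3) = 0x11
s_5 = Round(s_4, k_4) = 0xC2
s_6 = Round(s_5, k_5) = 0x5C
s_7 = Round(s_6, k_6) = 0x5F
s_8 = Round(s_7, k_7) = 0x11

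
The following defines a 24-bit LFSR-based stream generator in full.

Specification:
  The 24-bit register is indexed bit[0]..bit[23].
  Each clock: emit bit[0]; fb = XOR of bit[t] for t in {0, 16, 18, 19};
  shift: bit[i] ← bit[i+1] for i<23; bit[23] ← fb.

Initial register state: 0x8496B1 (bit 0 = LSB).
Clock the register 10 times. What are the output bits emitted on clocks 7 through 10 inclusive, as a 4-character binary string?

0101

reg_0 = 0x8496B1
clock 1: out=1, reg = 0x424B58
clock 2: out=0, reg = 0x2125AC
clock 3: out=0, reg = 0x9092D6
clock 4: out=0, reg = 0x48496B
clock 5: out=1, reg = 0x2424B5
clock 6: out=1, reg = 0x12125A
clock 7: out=0, reg = 0x09092D
clock 8: out=1, reg = 0x848496
clock 9: out=0, reg = 0xC2424B
clock 10: out=1, reg = 0xE12125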